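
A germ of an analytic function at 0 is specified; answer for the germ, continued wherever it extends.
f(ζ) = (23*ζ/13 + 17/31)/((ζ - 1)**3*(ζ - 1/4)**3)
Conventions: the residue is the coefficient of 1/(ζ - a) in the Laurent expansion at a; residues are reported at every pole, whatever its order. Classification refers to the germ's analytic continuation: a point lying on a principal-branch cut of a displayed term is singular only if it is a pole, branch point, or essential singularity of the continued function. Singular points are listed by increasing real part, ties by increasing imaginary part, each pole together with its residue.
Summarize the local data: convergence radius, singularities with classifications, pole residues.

Radius of convergence at 0: 1/4.
At 1/4: a pole of order 3; residue -1365248/32643.
At 1: a pole of order 3; residue 1365248/32643.

Denominator factor (ζ - 1/4)^3: pole of order 3 at 1/4, modulus 1/4.
Denominator factor (ζ - 1)^3: pole of order 3 at 1, modulus 1.
The radius of convergence is the smallest modulus among the singular points: 1/4.
At the order-3 pole 1/4 set g(ζ) = (ζ - (1/4))^3*f(ζ) = (23*ζ/13 + 17/31)/(ζ - 1)**3.
Order-3 pole: residue = g''(a)/2; g''(1/4) = -2730496/32643, so the residue is -1365248/32643.
At the order-3 pole 1 set g(ζ) = (ζ - (1))^3*f(ζ) = (23*ζ/13 + 17/31)/(ζ - 1/4)**3.
Order-3 pole: residue = g''(a)/2; g''(1) = 2730496/32643, so the residue is 1365248/32643.
List the singular points by increasing real part (a conjugate pair: the negative imaginary part first).


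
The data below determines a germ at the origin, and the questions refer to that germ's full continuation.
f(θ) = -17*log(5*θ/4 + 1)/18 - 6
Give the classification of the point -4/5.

The term (-17/18)*log(1 - θ/(-4/5)) has argument 1 - -4/5/(-4/5) = 0 at -4/5: a logarithmic (infinitely-sheeted) branch point; the remaining terms are analytic or single-valued there.

The point is a logarithmic branch point.


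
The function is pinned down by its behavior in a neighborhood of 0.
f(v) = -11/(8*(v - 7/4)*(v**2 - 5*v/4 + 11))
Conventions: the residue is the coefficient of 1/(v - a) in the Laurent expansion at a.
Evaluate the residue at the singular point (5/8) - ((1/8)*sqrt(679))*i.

The factor v**2 - 5*v/4 + 11 splits as (v - a)(v - a') with a = (5/8) - ((1/8)*sqrt(679))*i, a' = (5/8) + ((1/8)*sqrt(679))*i. At the order-1 pole a set g(v) = (v - a)*f(v) = [-11/(8*(v - 7/4))] / (v - a').
Simple pole: residue = g(a) at a = (5/8) - ((1/8)*sqrt(679))*i, which is (11/190) + ((99/129010)*sqrt(679))*i.

The residue is (11/190) + ((99/129010)*sqrt(679))*i.


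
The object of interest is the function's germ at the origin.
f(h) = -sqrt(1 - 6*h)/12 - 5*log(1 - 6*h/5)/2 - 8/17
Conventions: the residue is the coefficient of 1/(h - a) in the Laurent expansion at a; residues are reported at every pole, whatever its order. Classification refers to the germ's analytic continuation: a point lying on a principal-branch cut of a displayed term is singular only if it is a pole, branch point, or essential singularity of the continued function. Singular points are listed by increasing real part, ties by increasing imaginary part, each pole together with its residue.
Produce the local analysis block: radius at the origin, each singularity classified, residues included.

Branch term (-1/12)*sqrt(1 - h/(1/6)): its argument vanishes at h = 1/6, a square-root branch point, modulus 1/6.
Branch term (-5/2)*log(1 - h/(5/6)): its argument vanishes at h = 5/6, a logarithmic branch point, modulus 5/6.
The radius of convergence is the smallest modulus among the singular points: 1/6.
List the singular points by increasing real part (a conjugate pair: the negative imaginary part first).

Radius of convergence at 0: 1/6.
At 1/6: an algebraic (square-root) branch point.
At 5/6: a logarithmic branch point.


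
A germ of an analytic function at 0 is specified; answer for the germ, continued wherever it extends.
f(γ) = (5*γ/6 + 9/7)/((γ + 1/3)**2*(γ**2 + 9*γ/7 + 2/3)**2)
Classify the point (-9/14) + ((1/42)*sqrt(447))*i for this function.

The denominator factor γ**2 + 9*γ/7 + 2/3 vanishes at (-9/14) + ((1/42)*sqrt(447))*i and appears to the power 2; the numerator there equals (3/4) + ((5/252)*sqrt(447))*i, nonzero, and no other factor vanishes.
Hence a pole whose order is the multiplicity, 2.

The point is a pole of order 2.


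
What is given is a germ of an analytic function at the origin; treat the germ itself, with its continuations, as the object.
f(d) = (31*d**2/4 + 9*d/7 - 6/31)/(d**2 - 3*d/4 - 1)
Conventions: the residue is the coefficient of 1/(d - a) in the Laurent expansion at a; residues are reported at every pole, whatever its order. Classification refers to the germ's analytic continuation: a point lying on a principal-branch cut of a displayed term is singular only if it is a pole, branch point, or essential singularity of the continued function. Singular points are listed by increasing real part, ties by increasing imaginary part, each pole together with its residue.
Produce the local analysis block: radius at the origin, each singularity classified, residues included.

Denominator factor (d**2 - 3*d/4 - 1): discriminant 73/16, real irrational roots 3/8 + (1/8)*sqrt(73) and 3/8 - (1/8)*sqrt(73); poles of order 1, moduli 3/8 + (1/8)*sqrt(73) and -3/8 + (1/8)*sqrt(73).
The radius of convergence is the smallest modulus among the singular points: -3/8 + (1/8)*sqrt(73).
The factor d**2 - 3*d/4 - 1 splits as (d - a)(d - a') with a = 3/8 - (1/8)*sqrt(73), a' = 3/8 + (1/8)*sqrt(73). At the order-1 pole a set g(d) = (d - a)*f(d) = [31*d**2/4 + 9*d/7 - 6/31] / (d - a').
Simple pole: residue = g(a) at a = 3/8 - (1/8)*sqrt(73), which is 795/224 - (283823/506912)*sqrt(73).
The factor d**2 - 3*d/4 - 1 splits as (d - a)(d - a') with a = 3/8 + (1/8)*sqrt(73), a' = 3/8 - (1/8)*sqrt(73). At the order-1 pole a set g(d) = (d - a)*f(d) = [31*d**2/4 + 9*d/7 - 6/31] / (d - a').
Simple pole: residue = g(a) at a = 3/8 + (1/8)*sqrt(73), which is 795/224 + (283823/506912)*sqrt(73).
List the singular points by increasing real part (a conjugate pair: the negative imaginary part first).

Radius of convergence at 0: -3/8 + (1/8)*sqrt(73).
At 3/8 - (1/8)*sqrt(73): a pole of order 1; residue 795/224 - (283823/506912)*sqrt(73).
At 3/8 + (1/8)*sqrt(73): a pole of order 1; residue 795/224 + (283823/506912)*sqrt(73).


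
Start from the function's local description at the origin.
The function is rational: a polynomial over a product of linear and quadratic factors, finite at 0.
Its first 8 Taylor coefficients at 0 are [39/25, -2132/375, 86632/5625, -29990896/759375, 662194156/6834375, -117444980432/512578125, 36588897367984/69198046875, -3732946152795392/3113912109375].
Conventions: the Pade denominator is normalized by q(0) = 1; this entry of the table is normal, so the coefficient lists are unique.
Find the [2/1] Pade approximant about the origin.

The Pade approximant has numerator coefficients [39/25, -1579006/937125, 34666736/42170625]; denominator coefficients [1, 288374/112455].

Taylor coefficients needed (read off): a_0 = 39/25, a_1 = -2132/375, a_2 = 86632/5625, a_3 = -29990896/759375.
Write the denominator as Q(η) = 1 + q1*η. Requiring Q*f - P = O(η^4) with deg P <= 2 kills the coefficients of η^3..η^3 in Q*f:
  η^3: a_3 + q1*a_2 = 0, i.e. -29990896/759375 + (86632/5625)*q1 = 0.
Solving this linear system: q1 = 288374/112455.
The numerator is Q*f truncated at degree 2: P0 = a_0 = 39/25; P1 = a_1 + q1*a_0 = -1579006/937125; P2 = a_2 + q1*a_1 = 34666736/42170625.


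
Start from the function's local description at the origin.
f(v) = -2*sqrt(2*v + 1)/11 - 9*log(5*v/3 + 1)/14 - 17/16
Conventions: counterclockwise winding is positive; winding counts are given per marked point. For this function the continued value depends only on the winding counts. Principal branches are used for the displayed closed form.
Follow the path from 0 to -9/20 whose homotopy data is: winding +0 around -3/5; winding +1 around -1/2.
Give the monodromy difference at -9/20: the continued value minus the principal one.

The rational part is single-valued and drops out of the difference; each branch term changes only by its own monodromy.
(-9/14)*log(1 - v/(-3/5)): winding 0 around -3/5, so this term returns to its principal value, contribution 0.
(-2/11)*sqrt(1 - v/(-1/2)): winding +1 is odd, the square root flips sign, contributing -2*(-2/11)*sqrt(1 - (-9/20)/(-1/2)) = -2*(-2/11)*sqrt(1/10) = (2/55)*sqrt(10).
Summing the contributions at v = -9/20 gives (2/55)*sqrt(10).

Continued minus principal equals (2/55)*sqrt(10).


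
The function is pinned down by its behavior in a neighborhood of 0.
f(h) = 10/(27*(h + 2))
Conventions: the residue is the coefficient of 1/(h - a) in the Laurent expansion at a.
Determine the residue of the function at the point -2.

The residue is 10/27.

At the order-1 pole -2 set g(h) = (h - (-2))*f(h) = 10/27.
Simple pole: residue = g(a) at a = -2, which is 10/27.


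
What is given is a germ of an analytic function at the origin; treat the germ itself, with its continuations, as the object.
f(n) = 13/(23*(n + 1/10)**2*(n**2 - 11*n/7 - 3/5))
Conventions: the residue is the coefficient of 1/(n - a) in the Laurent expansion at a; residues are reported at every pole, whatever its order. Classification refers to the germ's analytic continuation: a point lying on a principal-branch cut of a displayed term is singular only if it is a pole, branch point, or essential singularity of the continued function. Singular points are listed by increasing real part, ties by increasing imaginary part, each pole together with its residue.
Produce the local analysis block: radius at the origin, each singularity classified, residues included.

Radius of convergence at 0: 1/10.
At 11/14 - (1/70)*sqrt(5965): a pole of order 1; residue -5642000/2111607 - (89261900/2519147151)*sqrt(5965).
At -1/10: a pole of order 2; residue 11284000/2111607.
At 11/14 + (1/70)*sqrt(5965): a pole of order 1; residue -5642000/2111607 + (89261900/2519147151)*sqrt(5965).


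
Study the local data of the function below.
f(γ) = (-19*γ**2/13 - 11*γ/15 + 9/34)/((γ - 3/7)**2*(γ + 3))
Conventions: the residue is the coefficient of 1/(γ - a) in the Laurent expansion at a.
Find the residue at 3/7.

At the order-2 pole 3/7 set g(γ) = (γ - (3/7))^2*f(γ) = (-19*γ**2/13 - 11*γ/15 + 9/34)/(γ + 3).
Order-2 pole: residue = g'(a); g'(3/7) = -702953/1272960, so the residue is -702953/1272960.

The residue is -702953/1272960.


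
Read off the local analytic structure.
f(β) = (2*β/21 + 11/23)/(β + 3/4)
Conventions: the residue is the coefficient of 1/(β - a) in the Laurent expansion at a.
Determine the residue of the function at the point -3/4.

At the order-1 pole -3/4 set g(β) = (β - (-3/4))*f(β) = 2*β/21 + 11/23.
Simple pole: residue = g(a) at a = -3/4, which is 131/322.

The residue is 131/322.


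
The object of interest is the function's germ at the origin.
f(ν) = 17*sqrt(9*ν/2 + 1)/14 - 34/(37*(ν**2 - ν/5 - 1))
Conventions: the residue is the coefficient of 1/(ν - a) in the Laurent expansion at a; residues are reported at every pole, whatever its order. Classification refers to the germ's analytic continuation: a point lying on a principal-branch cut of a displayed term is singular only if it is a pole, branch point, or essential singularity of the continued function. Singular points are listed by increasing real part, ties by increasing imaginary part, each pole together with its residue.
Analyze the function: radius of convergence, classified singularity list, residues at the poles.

Radius of convergence at 0: 2/9.
At 1/10 - (1/10)*sqrt(101): a pole of order 1; residue (170/3737)*sqrt(101).
At -2/9: an algebraic (square-root) branch point.
At 1/10 + (1/10)*sqrt(101): a pole of order 1; residue -(170/3737)*sqrt(101).

Denominator factor (ν**2 - ν/5 - 1): discriminant 101/25, real irrational roots 1/10 + (1/10)*sqrt(101) and 1/10 - (1/10)*sqrt(101); poles of order 1, moduli 1/10 + (1/10)*sqrt(101) and -1/10 + (1/10)*sqrt(101).
Branch term (17/14)*sqrt(1 - ν/(-2/9)): its argument vanishes at ν = -2/9, a square-root branch point, modulus 2/9.
The radius of convergence is the smallest modulus among the singular points: 2/9.
The branch term is analytic at 1/10 - (1/10)*sqrt(101) and contributes nothing to the residue; only the rational part matters.
The factor ν**2 - ν/5 - 1 splits as (ν - a)(ν - a') with a = 1/10 - (1/10)*sqrt(101), a' = 1/10 + (1/10)*sqrt(101). At the order-1 pole a set g(ν) = (ν - a)*(rational part) = [-34/37] / (ν - a').
Simple pole: residue = g(a) at a = 1/10 - (1/10)*sqrt(101), which is (170/3737)*sqrt(101).
The branch term is analytic at 1/10 + (1/10)*sqrt(101) and contributes nothing to the residue; only the rational part matters.
The factor ν**2 - ν/5 - 1 splits as (ν - a)(ν - a') with a = 1/10 + (1/10)*sqrt(101), a' = 1/10 - (1/10)*sqrt(101). At the order-1 pole a set g(ν) = (ν - a)*(rational part) = [-34/37] / (ν - a').
Simple pole: residue = g(a) at a = 1/10 + (1/10)*sqrt(101), which is -(170/3737)*sqrt(101).
List the singular points by increasing real part (a conjugate pair: the negative imaginary part first).


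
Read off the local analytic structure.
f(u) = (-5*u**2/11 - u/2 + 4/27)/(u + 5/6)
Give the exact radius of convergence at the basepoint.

Denominator factor (u + 5/6): pole of order 1 at -5/6, modulus 5/6.
The radius of convergence is the smallest modulus among the singular points: 5/6.

The radius of convergence is 5/6.


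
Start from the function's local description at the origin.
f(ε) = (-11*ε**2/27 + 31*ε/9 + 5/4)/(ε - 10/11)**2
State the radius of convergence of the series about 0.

The radius of convergence is 10/11.

Denominator factor (ε - 10/11)^2: pole of order 2 at 10/11, modulus 10/11.
The radius of convergence is the smallest modulus among the singular points: 10/11.


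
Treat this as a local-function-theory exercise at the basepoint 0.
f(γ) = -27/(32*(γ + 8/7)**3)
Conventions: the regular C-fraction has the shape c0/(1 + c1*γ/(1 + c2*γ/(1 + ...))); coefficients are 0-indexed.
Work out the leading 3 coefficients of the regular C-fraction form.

Taylor coefficients (expand at 0): a_0 = -9261/16384, a_1 = 194481/131072, a_2 = -1361367/524288.
c0 = a_0 = -9261/16384. Peel one level at a time: if S = 1 + c*γ/S' with S'(0) = 1, then c is the γ-coefficient of S and S' = c*γ/(S - 1).
S_1 = c0/f = 1 + (21/8)*γ + (147/64)*γ^2 + ...; c1 = 21/8.
S_2 = c1*γ/(S_1 - 1) = 1 + (-7/8)*γ + ...; c2 = -7/8.

The regular C-fraction coefficients are [-9261/16384, 21/8, -7/8].


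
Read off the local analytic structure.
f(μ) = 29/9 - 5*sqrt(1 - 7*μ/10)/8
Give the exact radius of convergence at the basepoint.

The radius of convergence is 10/7.

Branch term (-5/8)*sqrt(1 - μ/(10/7)): its argument vanishes at μ = 10/7, a square-root branch point, modulus 10/7.
The radius of convergence is the smallest modulus among the singular points: 10/7.


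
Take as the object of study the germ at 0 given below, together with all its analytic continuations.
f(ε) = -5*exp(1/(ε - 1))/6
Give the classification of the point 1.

The exponent 1/(ε - (1)) has a pole at 1, so exp(1/(ε - (1))) takes every nonzero value near it: an essential singularity (not a pole of any order).

The point is an essential singularity.


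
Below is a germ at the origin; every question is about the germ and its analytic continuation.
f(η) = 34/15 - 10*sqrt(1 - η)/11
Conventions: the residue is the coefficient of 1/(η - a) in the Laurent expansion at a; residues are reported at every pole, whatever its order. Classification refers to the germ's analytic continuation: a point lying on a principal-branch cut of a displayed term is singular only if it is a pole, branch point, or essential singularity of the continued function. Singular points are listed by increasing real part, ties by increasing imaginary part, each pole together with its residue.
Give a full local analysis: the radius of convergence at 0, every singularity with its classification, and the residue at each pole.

Radius of convergence at 0: 1.
At 1: an algebraic (square-root) branch point.

Branch term (-10/11)*sqrt(1 - η/(1)): its argument vanishes at η = 1, a square-root branch point, modulus 1.
The radius of convergence is the smallest modulus among the singular points: 1.


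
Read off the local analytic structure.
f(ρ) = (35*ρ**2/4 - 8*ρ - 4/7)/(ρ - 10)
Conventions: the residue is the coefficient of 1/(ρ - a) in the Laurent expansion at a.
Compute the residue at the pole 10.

The residue is 5561/7.

At the order-1 pole 10 set g(ρ) = (ρ - (10))*f(ρ) = 35*ρ**2/4 - 8*ρ - 4/7.
Simple pole: residue = g(a) at a = 10, which is 5561/7.


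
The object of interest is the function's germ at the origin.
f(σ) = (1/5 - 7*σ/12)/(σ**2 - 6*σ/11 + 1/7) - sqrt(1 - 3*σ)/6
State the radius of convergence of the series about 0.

Denominator factor (σ**2 - 6*σ/11 + 1/7): discriminant -232/847, complex-conjugate roots (3/11) + ((1/77)*sqrt(406))*i and (3/11) - ((1/77)*sqrt(406))*i; poles of order 1, moduli (1/7)*sqrt(7) and (1/7)*sqrt(7).
Branch term (-1/6)*sqrt(1 - σ/(1/3)): its argument vanishes at σ = 1/3, a square-root branch point, modulus 1/3.
The radius of convergence is the smallest modulus among the singular points: 1/3.

The radius of convergence is 1/3.


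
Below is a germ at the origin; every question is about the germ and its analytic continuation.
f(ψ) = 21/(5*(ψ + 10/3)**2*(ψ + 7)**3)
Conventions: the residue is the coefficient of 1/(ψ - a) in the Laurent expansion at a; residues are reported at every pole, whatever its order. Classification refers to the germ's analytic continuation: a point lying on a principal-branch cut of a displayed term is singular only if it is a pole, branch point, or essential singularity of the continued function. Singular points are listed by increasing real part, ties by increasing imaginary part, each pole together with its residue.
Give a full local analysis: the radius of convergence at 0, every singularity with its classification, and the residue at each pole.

Radius of convergence at 0: 10/3.
At -7: a pole of order 3; residue 5103/73205.
At -10/3: a pole of order 2; residue -5103/73205.

Denominator factor (ψ + 7)^3: pole of order 3 at -7, modulus 7.
Denominator factor (ψ + 10/3)^2: pole of order 2 at -10/3, modulus 10/3.
The radius of convergence is the smallest modulus among the singular points: 10/3.
At the order-3 pole -7 set g(ψ) = (ψ - (-7))^3*f(ψ) = 21/(5*(ψ + 10/3)**2).
Order-3 pole: residue = g''(a)/2; g''(-7) = 10206/73205, so the residue is 5103/73205.
At the order-2 pole -10/3 set g(ψ) = (ψ - (-10/3))^2*f(ψ) = 21/(5*(ψ + 7)**3).
Order-2 pole: residue = g'(a); g'(-10/3) = -5103/73205, so the residue is -5103/73205.
List the singular points by increasing real part (a conjugate pair: the negative imaginary part first).


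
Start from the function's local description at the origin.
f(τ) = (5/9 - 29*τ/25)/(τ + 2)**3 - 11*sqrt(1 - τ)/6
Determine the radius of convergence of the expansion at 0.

The radius of convergence is 1.

Denominator factor (τ + 2)^3: pole of order 3 at -2, modulus 2.
Branch term (-11/6)*sqrt(1 - τ/(1)): its argument vanishes at τ = 1, a square-root branch point, modulus 1.
The radius of convergence is the smallest modulus among the singular points: 1.


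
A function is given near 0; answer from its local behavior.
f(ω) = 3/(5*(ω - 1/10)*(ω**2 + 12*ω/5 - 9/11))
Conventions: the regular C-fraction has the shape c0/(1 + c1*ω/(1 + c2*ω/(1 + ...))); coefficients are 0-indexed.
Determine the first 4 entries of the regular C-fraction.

The regular C-fraction coefficients are [22/3, -194/15, 1265/582, -34915/13386].

Taylor coefficients (expand at 0): a_0 = 22/3, a_1 = 4268/45, a_2 = 76538/75, a_3 = 105732748/10125.
c0 = a_0 = 22/3. Peel one level at a time: if S = 1 + c*ω/S' with S'(0) = 1, then c is the ω-coefficient of S and S' = c*ω/(S - 1).
S_1 = c0/f = 1 + (-194/15)*ω + (253/9)*ω^2 + ...; c1 = -194/15.
S_2 = c1*ω/(S_1 - 1) = 1 + (1265/582)*ω + (1920325/338724)*ω^2 + ...; c2 = 1265/582.
S_3 = c2*ω/(S_2 - 1) = 1 + (-34915/13386)*ω + ...; c3 = -34915/13386.


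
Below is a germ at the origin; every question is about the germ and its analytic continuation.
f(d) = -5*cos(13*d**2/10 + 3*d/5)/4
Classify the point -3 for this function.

The point is a regular point.

There is no denominator, hence no pole anywhere.
The factor cos(13*d**2/10 + 3*d/5) is entire.
So the germ continues analytically to -3.


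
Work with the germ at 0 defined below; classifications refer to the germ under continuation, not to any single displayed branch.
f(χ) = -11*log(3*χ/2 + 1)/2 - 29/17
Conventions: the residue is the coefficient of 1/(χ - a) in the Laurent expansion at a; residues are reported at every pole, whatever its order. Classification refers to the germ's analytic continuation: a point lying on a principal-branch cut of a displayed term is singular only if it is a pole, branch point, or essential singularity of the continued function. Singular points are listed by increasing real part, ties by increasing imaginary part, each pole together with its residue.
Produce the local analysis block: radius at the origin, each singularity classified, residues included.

Radius of convergence at 0: 2/3.
At -2/3: a logarithmic branch point.

Branch term (-11/2)*log(1 - χ/(-2/3)): its argument vanishes at χ = -2/3, a logarithmic branch point, modulus 2/3.
The radius of convergence is the smallest modulus among the singular points: 2/3.


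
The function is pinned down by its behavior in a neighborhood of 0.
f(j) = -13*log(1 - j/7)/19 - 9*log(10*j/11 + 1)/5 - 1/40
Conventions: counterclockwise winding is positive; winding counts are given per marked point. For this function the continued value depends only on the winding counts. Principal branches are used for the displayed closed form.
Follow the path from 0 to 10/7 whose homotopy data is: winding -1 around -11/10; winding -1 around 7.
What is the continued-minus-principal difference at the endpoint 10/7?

The rational part is single-valued and drops out of the difference; each branch term changes only by its own monodromy.
(-13/19)*log(1 - j/(7)): each positive loop around 7 adds 2*pi*i to the log, so winding -1 contributes (-13/19)*(-1)*2*pi*i = (26/19)*pi*i.
(-9/5)*log(1 - j/(-11/10)): each positive loop around -11/10 adds 2*pi*i to the log, so winding -1 contributes (-9/5)*(-1)*2*pi*i = (18/5)*pi*i.
Summing the contributions at j = 10/7 gives (472/95)*pi*i.

Continued minus principal equals (472/95)*pi*i.


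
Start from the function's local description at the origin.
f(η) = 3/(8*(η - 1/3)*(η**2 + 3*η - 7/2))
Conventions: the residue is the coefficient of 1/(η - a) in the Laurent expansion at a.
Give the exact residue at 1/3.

At the order-1 pole 1/3 set g(η) = (η - (1/3))*f(η) = 3/(8*(η**2 + 3*η - 7/2)).
Simple pole: residue = g(a) at a = 1/3, which is -27/172.

The residue is -27/172.


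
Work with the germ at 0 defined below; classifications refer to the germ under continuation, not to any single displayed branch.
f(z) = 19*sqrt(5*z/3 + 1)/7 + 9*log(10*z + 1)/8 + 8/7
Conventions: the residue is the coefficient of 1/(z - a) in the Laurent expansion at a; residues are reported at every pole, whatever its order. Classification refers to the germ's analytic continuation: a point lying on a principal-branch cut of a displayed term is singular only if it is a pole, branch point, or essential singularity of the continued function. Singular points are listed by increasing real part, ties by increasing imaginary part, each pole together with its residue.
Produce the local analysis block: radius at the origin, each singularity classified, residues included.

Branch term (19/7)*sqrt(1 - z/(-3/5)): its argument vanishes at z = -3/5, a square-root branch point, modulus 3/5.
Branch term (9/8)*log(1 - z/(-1/10)): its argument vanishes at z = -1/10, a logarithmic branch point, modulus 1/10.
The radius of convergence is the smallest modulus among the singular points: 1/10.
List the singular points by increasing real part (a conjugate pair: the negative imaginary part first).

Radius of convergence at 0: 1/10.
At -3/5: an algebraic (square-root) branch point.
At -1/10: a logarithmic branch point.


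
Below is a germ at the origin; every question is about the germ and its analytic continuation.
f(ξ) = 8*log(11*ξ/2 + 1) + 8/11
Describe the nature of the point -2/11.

The term (8)*log(1 - ξ/(-2/11)) has argument 1 - -2/11/(-2/11) = 0 at -2/11: a logarithmic (infinitely-sheeted) branch point; the remaining terms are analytic or single-valued there.

The point is a logarithmic branch point.


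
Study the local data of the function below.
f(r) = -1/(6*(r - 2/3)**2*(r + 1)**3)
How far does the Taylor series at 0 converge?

Denominator factor (r + 1)^3: pole of order 3 at -1, modulus 1.
Denominator factor (r - 2/3)^2: pole of order 2 at 2/3, modulus 2/3.
The radius of convergence is the smallest modulus among the singular points: 2/3.

The radius of convergence is 2/3.


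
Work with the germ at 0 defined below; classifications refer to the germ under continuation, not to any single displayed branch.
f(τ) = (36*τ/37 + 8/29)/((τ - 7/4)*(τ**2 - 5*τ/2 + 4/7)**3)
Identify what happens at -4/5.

The point is a regular point.

Denominator factors: τ**2 - 5*τ/2 + 4/7 = 562/175 at τ = -4/5; τ - 7/4 = -51/20 at τ = -4/5 — none vanishes.
So the germ continues analytically to -4/5.


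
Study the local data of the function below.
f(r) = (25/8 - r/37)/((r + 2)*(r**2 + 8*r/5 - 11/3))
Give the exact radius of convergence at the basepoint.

Denominator factor (r + 2): pole of order 1 at -2, modulus 2.
Denominator factor (r**2 + 8*r/5 - 11/3): discriminant 1292/75, real irrational roots -4/5 + (1/15)*sqrt(969) and -4/5 - (1/15)*sqrt(969); poles of order 1, moduli -4/5 + (1/15)*sqrt(969) and 4/5 + (1/15)*sqrt(969).
The radius of convergence is the smallest modulus among the singular points: -4/5 + (1/15)*sqrt(969).

The radius of convergence is -4/5 + (1/15)*sqrt(969).


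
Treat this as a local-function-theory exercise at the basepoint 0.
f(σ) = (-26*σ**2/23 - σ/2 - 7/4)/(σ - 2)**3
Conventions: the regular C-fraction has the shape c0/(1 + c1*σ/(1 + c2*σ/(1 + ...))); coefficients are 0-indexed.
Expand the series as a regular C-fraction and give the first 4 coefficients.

The regular C-fraction coefficients are [7/32, -25/14, 2769/8050, -919583/530725].

Taylor coefficients (expand at 0): a_0 = 7/32, a_1 = 25/64, a_2 = 829/1472, a_3 = 1705/2944.
c0 = a_0 = 7/32. Peel one level at a time: if S = 1 + c*σ/S' with S'(0) = 1, then c is the σ-coefficient of S and S' = c*σ/(S - 1).
S_1 = c0/f = 1 + (-25/14)*σ + (2769/4508)*σ^2 + ...; c1 = -25/14.
S_2 = c1*σ/(S_1 - 1) = 1 + (2769/8050)*σ + (394107/661250)*σ^2 + ...; c2 = 2769/8050.
S_3 = c2*σ/(S_2 - 1) = 1 + (-919583/530725)*σ + ...; c3 = -919583/530725.


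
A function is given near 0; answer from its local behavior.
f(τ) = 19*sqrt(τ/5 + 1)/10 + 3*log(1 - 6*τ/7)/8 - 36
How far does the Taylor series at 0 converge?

Branch term (19/10)*sqrt(1 - τ/(-5)): its argument vanishes at τ = -5, a square-root branch point, modulus 5.
Branch term (3/8)*log(1 - τ/(7/6)): its argument vanishes at τ = 7/6, a logarithmic branch point, modulus 7/6.
The radius of convergence is the smallest modulus among the singular points: 7/6.

The radius of convergence is 7/6.


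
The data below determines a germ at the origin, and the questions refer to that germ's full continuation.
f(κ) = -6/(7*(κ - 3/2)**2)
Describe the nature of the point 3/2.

The point is a pole of order 2.

The denominator factor κ - 3/2 vanishes at 3/2 and appears to the power 2; the numerator there equals -6/7, nonzero, and no other factor vanishes.
Hence a pole whose order is the multiplicity, 2.


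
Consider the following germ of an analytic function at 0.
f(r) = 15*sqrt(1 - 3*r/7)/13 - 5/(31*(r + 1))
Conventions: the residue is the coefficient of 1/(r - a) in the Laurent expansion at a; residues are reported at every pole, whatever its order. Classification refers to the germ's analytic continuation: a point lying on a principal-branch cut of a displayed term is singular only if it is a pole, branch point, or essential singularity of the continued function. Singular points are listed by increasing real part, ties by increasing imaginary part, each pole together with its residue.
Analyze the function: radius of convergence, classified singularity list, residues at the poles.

Denominator factor (r + 1): pole of order 1 at -1, modulus 1.
Branch term (15/13)*sqrt(1 - r/(7/3)): its argument vanishes at r = 7/3, a square-root branch point, modulus 7/3.
The radius of convergence is the smallest modulus among the singular points: 1.
The branch term is analytic at -1 and contributes nothing to the residue; only the rational part matters.
At the order-1 pole -1 set g(r) = (r - (-1))*(rational part) = -5/31.
Simple pole: residue = g(a) at a = -1, which is -5/31.
List the singular points by increasing real part (a conjugate pair: the negative imaginary part first).

Radius of convergence at 0: 1.
At -1: a pole of order 1; residue -5/31.
At 7/3: an algebraic (square-root) branch point.


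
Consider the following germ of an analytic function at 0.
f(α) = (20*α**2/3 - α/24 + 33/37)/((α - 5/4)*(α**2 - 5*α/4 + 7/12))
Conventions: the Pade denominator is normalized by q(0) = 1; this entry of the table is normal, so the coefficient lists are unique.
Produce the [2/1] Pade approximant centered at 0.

Taylor coefficients needed (expand at 0): a_0 = -1584/1295, a_1 = -160562/45325, a_2 = -24389086/1586375, a_3 = -1930854658/55523125.
Write the denominator as Q(α) = 1 + q1*α. Requiring Q*f - P = O(α^4) with deg P <= 2 kills the coefficients of α^3..α^3 in Q*f:
  α^3: a_3 + q1*a_2 = 0, i.e. -1930854658/55523125 + (-24389086/1586375)*q1 = 0.
Solving this linear system: q1 = -965427329/426809005.
The numerator is Q*f truncated at degree 2: P0 = a_0 = -1584/1295; P1 = a_1 + q1*a_0 = -12249809258/15791933185; P2 = a_2 + q1*a_1 = -116247196048/15791933185.

The Pade approximant has numerator coefficients [-1584/1295, -12249809258/15791933185, -116247196048/15791933185]; denominator coefficients [1, -965427329/426809005].


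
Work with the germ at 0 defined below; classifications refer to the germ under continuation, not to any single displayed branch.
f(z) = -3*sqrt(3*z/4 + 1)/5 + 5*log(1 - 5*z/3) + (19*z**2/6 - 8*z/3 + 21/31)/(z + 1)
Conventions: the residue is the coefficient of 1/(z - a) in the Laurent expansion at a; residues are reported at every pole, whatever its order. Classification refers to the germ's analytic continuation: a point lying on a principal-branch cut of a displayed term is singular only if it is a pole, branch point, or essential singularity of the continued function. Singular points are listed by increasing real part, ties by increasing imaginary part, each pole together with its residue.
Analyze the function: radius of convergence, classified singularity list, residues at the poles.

Denominator factor (z + 1): pole of order 1 at -1, modulus 1.
Branch term (5)*log(1 - z/(3/5)): its argument vanishes at z = 3/5, a logarithmic branch point, modulus 3/5.
Branch term (-3/5)*sqrt(1 - z/(-4/3)): its argument vanishes at z = -4/3, a square-root branch point, modulus 4/3.
The radius of convergence is the smallest modulus among the singular points: 3/5.
The branch terms are analytic at -1 and contribute nothing to the residue; only the rational part matters.
At the order-1 pole -1 set g(z) = (z - (-1))*(rational part) = 19*z**2/6 - 8*z/3 + 21/31.
Simple pole: residue = g(a) at a = -1, which is 1211/186.
List the singular points by increasing real part (a conjugate pair: the negative imaginary part first).

Radius of convergence at 0: 3/5.
At -4/3: an algebraic (square-root) branch point.
At -1: a pole of order 1; residue 1211/186.
At 3/5: a logarithmic branch point.


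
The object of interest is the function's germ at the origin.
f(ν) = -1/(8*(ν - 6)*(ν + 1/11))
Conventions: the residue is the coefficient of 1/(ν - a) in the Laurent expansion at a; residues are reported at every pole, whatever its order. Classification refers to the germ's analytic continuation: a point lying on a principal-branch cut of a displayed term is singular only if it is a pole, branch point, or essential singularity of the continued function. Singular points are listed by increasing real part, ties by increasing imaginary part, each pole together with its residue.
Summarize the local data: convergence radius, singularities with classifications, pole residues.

Denominator factor (ν + 1/11): pole of order 1 at -1/11, modulus 1/11.
Denominator factor (ν - 6): pole of order 1 at 6, modulus 6.
The radius of convergence is the smallest modulus among the singular points: 1/11.
At the order-1 pole -1/11 set g(ν) = (ν - (-1/11))*f(ν) = -1/(8*(ν - 6)).
Simple pole: residue = g(a) at a = -1/11, which is 11/536.
At the order-1 pole 6 set g(ν) = (ν - (6))*f(ν) = -1/(8*(ν + 1/11)).
Simple pole: residue = g(a) at a = 6, which is -11/536.
List the singular points by increasing real part (a conjugate pair: the negative imaginary part first).

Radius of convergence at 0: 1/11.
At -1/11: a pole of order 1; residue 11/536.
At 6: a pole of order 1; residue -11/536.


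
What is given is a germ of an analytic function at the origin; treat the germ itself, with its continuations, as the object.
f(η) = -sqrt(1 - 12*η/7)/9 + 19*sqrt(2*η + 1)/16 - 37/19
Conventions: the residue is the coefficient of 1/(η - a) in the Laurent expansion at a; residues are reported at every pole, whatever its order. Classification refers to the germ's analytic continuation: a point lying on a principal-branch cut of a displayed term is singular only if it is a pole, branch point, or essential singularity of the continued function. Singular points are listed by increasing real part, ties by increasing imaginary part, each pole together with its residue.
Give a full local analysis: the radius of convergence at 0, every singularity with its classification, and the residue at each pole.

Branch term (-1/9)*sqrt(1 - η/(7/12)): its argument vanishes at η = 7/12, a square-root branch point, modulus 7/12.
Branch term (19/16)*sqrt(1 - η/(-1/2)): its argument vanishes at η = -1/2, a square-root branch point, modulus 1/2.
The radius of convergence is the smallest modulus among the singular points: 1/2.
List the singular points by increasing real part (a conjugate pair: the negative imaginary part first).

Radius of convergence at 0: 1/2.
At -1/2: an algebraic (square-root) branch point.
At 7/12: an algebraic (square-root) branch point.


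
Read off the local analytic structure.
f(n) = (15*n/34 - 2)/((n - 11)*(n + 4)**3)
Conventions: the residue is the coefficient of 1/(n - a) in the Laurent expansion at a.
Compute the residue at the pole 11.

The residue is 97/114750.

At the order-1 pole 11 set g(n) = (n - (11))*f(n) = (15*n/34 - 2)/(n + 4)**3.
Simple pole: residue = g(a) at a = 11, which is 97/114750.


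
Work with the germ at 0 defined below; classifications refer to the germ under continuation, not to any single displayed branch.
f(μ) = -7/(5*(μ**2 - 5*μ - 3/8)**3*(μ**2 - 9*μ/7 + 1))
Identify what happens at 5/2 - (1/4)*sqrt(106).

The point is a pole of order 3.

The denominator factor μ**2 - 5*μ - 3/8 vanishes at 5/2 - (1/4)*sqrt(106) and appears to the power 3; the numerator there equals -7/5, nonzero, and no other factor vanishes.
Hence a pole whose order is the multiplicity, 3.


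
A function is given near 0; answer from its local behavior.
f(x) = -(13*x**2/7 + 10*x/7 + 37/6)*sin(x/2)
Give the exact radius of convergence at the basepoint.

The radius of convergence is infinite.

The factor -sin(x/2) is entire and contributes no finite singular point.
The polynomial part has no poles.
No finite singular points: the Taylor series at 0 converges everywhere.


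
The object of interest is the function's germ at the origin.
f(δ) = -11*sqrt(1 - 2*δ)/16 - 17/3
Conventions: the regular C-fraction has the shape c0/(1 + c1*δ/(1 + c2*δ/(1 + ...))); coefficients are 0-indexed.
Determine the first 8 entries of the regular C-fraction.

The regular C-fraction coefficients are [-305/48, 33/305, -371/610, -305/742, -437/742, -371/874, -503/874, -437/1006].

Taylor coefficients (expand at 0): a_0 = -305/48, a_1 = 11/16, a_2 = 11/32, a_3 = 11/32, a_4 = 55/128, a_5 = 77/128, a_6 = 231/256, a_7 = 363/256.
c0 = a_0 = -305/48. Peel one level at a time: if S = 1 + c*δ/S' with S'(0) = 1, then c is the δ-coefficient of S and S' = c*δ/(S - 1).
S_1 = c0/f = 1 + (33/305)*δ + (12243/186050)*δ^2 + ...; c1 = 33/305.
S_2 = c1*δ/(S_1 - 1) = 1 + (-371/610)*δ + (-1/4)*δ^2 + ...; c2 = -371/610.
S_3 = c2*δ/(S_2 - 1) = 1 + (-305/742)*δ + (-133285/550564)*δ^2 + ...; c3 = -305/742.
S_4 = c3*δ/(S_3 - 1) = 1 + (-437/742)*δ + (-1/4)*δ^2 + ...; c4 = -437/742.
S_5 = c4*δ/(S_4 - 1) = 1 + (-371/874)*δ + (-186613/763876)*δ^2 + ...; c5 = -371/874.
S_6 = c5*δ/(S_5 - 1) = 1 + (-503/874)*δ + (-1/4)*δ^2 + ...; c6 = -503/874.
S_7 = c6*δ/(S_6 - 1) = 1 + (-437/1006)*δ + ...; c7 = -437/1006.


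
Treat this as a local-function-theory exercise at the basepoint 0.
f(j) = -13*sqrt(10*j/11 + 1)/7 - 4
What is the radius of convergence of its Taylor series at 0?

Branch term (-13/7)*sqrt(1 - j/(-11/10)): its argument vanishes at j = -11/10, a square-root branch point, modulus 11/10.
The radius of convergence is the smallest modulus among the singular points: 11/10.

The radius of convergence is 11/10.


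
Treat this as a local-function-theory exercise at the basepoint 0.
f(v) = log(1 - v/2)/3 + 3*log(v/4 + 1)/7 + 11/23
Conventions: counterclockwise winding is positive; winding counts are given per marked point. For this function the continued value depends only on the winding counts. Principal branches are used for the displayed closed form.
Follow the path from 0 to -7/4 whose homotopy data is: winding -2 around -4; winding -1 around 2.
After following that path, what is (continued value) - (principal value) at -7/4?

Continued minus principal equals -(50/21)*pi*i.

The rational part is single-valued and drops out of the difference; each branch term changes only by its own monodromy.
(1/3)*log(1 - v/(2)): each positive loop around 2 adds 2*pi*i to the log, so winding -1 contributes (1/3)*(-1)*2*pi*i = -(2/3)*pi*i.
(3/7)*log(1 - v/(-4)): each positive loop around -4 adds 2*pi*i to the log, so winding -2 contributes (3/7)*(-2)*2*pi*i = -(12/7)*pi*i.
Summing the contributions at v = -7/4 gives -(50/21)*pi*i.


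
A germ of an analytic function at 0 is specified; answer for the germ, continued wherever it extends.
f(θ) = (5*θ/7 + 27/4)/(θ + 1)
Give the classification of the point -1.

The point is a pole of order 1.

The denominator factor θ + 1 vanishes at -1 and appears to the power 1; the numerator there equals 169/28, nonzero, and no other factor vanishes.
Hence a pole whose order is the multiplicity, 1.


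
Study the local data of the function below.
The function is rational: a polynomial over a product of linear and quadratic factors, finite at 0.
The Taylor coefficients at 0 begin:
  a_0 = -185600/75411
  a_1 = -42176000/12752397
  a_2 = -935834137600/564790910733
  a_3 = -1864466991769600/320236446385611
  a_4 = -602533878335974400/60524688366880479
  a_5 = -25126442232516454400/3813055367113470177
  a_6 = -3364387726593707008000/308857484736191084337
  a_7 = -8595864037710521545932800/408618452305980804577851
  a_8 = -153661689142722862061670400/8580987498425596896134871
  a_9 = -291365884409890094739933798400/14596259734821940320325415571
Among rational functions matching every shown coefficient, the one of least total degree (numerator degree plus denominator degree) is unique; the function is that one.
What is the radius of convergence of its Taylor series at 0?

No rational of total degree below 8 reproduces all 10 coefficients; solving the [2/6] Pade equations on them gives f(d) = (-16*d**2/37 - 14*d/17 - 29/19)/((d - 7/8)**2*(d**2 + 2*d/3 + 9/10)**2), whose expansion matches every shown term.
Denominator factor (d - 7/8)^2: pole of order 2 at 7/8, modulus 7/8.
Denominator factor (d**2 + 2*d/3 + 9/10)^2: discriminant -142/45, complex-conjugate roots (-1/3) + ((1/30)*sqrt(710))*i and (-1/3) - ((1/30)*sqrt(710))*i; poles of order 2, moduli (3/10)*sqrt(10) and (3/10)*sqrt(10).
The radius of convergence is the smallest modulus among the singular points: 7/8.

The radius of convergence is 7/8.
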